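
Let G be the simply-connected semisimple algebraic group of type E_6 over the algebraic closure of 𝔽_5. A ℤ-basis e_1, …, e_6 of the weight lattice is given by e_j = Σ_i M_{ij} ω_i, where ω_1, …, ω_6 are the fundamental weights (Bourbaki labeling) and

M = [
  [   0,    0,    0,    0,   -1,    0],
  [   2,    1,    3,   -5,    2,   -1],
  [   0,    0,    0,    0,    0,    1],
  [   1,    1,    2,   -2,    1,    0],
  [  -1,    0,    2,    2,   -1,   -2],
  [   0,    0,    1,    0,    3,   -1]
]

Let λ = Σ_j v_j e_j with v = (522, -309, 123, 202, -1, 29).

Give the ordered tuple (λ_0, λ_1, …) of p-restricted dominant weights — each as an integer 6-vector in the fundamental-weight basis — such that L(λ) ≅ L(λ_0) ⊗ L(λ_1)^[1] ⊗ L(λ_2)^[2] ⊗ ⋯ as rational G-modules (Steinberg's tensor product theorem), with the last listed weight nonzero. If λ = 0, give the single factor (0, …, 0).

ω-coordinates c = M·v, v = (522, -309, 123, 202, -1, 29):
  c_1 = 0*522 + 0*-309 + 0*123 + 0*202 + -1*-1 + 0*29 = 1
  c_2 = 2*522 + 1*-309 + 3*123 + -5*202 + 2*-1 + -1*29 = 63
  c_3 = 0*522 + 0*-309 + 0*123 + 0*202 + 0*-1 + 1*29 = 29
  c_4 = 1*522 + 1*-309 + 2*123 + -2*202 + 1*-1 + 0*29 = 54
  c_5 = -1*522 + 0*-309 + 2*123 + 2*202 + -1*-1 + -2*29 = 71
  c_6 = 0*522 + 0*-309 + 1*123 + 0*202 + 3*-1 + -1*29 = 91
Writing each c_i in base p = 5:
  c_1 = 1 = 1·5^0
  c_2 = 63 = 3·5^0 + 2·5^1 + 2·5^2
  c_3 = 29 = 4·5^0 + 0·5^1 + 1·5^2
  c_4 = 54 = 4·5^0 + 0·5^1 + 2·5^2
  c_5 = 71 = 1·5^0 + 4·5^1 + 2·5^2
  c_6 = 91 = 1·5^0 + 3·5^1 + 3·5^2
Factor λ_0 = (1, 3, 4, 4, 1, 1)
Factor λ_1 = (0, 2, 0, 0, 4, 3)
Factor λ_2 = (0, 2, 1, 2, 2, 3)

((1, 3, 4, 4, 1, 1), (0, 2, 0, 0, 4, 3), (0, 2, 1, 2, 2, 3))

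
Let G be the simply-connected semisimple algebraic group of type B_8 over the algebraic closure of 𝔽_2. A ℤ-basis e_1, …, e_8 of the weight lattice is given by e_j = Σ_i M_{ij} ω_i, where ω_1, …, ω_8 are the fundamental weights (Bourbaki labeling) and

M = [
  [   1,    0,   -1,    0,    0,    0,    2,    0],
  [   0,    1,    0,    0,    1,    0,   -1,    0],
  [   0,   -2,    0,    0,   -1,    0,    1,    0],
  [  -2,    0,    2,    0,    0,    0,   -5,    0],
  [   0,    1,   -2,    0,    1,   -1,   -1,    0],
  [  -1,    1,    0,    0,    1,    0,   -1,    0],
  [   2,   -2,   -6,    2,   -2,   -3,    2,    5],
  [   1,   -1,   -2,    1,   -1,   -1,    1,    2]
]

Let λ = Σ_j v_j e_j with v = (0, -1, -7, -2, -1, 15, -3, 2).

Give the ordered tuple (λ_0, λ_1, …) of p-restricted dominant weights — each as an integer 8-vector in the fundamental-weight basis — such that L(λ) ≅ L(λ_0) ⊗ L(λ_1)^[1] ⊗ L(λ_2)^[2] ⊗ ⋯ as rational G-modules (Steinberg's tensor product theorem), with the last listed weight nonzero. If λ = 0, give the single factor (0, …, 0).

((1, 1, 0, 1, 0, 1, 1, 0),)

In the fundamental-weight basis, λ has coordinates c = M·v (v = (0, -1, -7, -2, -1, 15, -3, 2)):
  c_1 = (1)·(0) + (0)·(-1) + (-1)·(-7) + (0)·(-2) + (0)·(-1) + (0)·(15) + (2)·(-3) + (0)·(2) = 1
  c_2 = (0)·(0) + (1)·(-1) + (0)·(-7) + (0)·(-2) + (1)·(-1) + (0)·(15) + (-1)·(-3) + (0)·(2) = 1
  c_3 = (0)·(0) + (-2)·(-1) + (0)·(-7) + (0)·(-2) + (-1)·(-1) + (0)·(15) + (1)·(-3) + (0)·(2) = 0
  c_4 = (-2)·(0) + (0)·(-1) + (2)·(-7) + (0)·(-2) + (0)·(-1) + (0)·(15) + (-5)·(-3) + (0)·(2) = 1
  c_5 = (0)·(0) + (1)·(-1) + (-2)·(-7) + (0)·(-2) + (1)·(-1) + (-1)·(15) + (-1)·(-3) + (0)·(2) = 0
  c_6 = (-1)·(0) + (1)·(-1) + (0)·(-7) + (0)·(-2) + (1)·(-1) + (0)·(15) + (-1)·(-3) + (0)·(2) = 1
  c_7 = (2)·(0) + (-2)·(-1) + (-6)·(-7) + (2)·(-2) + (-2)·(-1) + (-3)·(15) + (2)·(-3) + (5)·(2) = 1
  c_8 = (1)·(0) + (-1)·(-1) + (-2)·(-7) + (1)·(-2) + (-1)·(-1) + (-1)·(15) + (1)·(-3) + (2)·(2) = 0
Expand coordinatewise in base 2:
  c_1 = 1 = 1·2^0
  c_2 = 1 = 1·2^0
  c_3 = 0
  c_4 = 1 = 1·2^0
  c_5 = 0
  c_6 = 1 = 1·2^0
  c_7 = 1 = 1·2^0
  c_8 = 0
λ_0 = (1, 1, 0, 1, 0, 1, 1, 0)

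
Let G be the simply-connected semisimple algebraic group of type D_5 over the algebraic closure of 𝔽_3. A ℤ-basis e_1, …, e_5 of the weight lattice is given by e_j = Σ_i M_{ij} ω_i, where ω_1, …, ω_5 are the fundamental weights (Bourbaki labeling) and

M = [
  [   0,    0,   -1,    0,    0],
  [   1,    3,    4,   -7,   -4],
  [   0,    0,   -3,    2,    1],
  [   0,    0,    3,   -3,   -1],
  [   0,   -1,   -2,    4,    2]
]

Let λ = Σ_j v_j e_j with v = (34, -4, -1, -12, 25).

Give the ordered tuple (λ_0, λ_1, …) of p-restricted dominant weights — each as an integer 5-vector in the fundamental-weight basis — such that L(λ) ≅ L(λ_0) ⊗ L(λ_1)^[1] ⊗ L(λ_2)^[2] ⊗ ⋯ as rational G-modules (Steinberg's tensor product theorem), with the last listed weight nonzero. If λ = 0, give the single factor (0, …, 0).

((1, 2, 1, 2, 2), (0, 0, 1, 2, 2))

Change of basis e → ω: c = M·v where v = (34, -4, -1, -12, 25):
  c_1 = 0*34 + 0*-4 + -1*-1 + 0*-12 + 0*25 = 1
  c_2 = 1*34 + 3*-4 + 4*-1 + -7*-12 + -4*25 = 2
  c_3 = 0*34 + 0*-4 + -3*-1 + 2*-12 + 1*25 = 4
  c_4 = 0*34 + 0*-4 + 3*-1 + -3*-12 + -1*25 = 8
  c_5 = 0*34 + -1*-4 + -2*-1 + 4*-12 + 2*25 = 8
p = 3; digits c_i = Σ_j d_{ij}·3^j, 0 ≤ d_{ij} < 3:
  c_1 = 1 = 1·3^0
  c_2 = 2 = 2·3^0
  c_3 = 4 = 1·3^0 + 1·3^1
  c_4 = 8 = 2·3^0 + 2·3^1
  c_5 = 8 = 2·3^0 + 2·3^1
p-restricted factor λ_0 = (1, 2, 1, 2, 2)
p-restricted factor λ_1 = (0, 0, 1, 2, 2)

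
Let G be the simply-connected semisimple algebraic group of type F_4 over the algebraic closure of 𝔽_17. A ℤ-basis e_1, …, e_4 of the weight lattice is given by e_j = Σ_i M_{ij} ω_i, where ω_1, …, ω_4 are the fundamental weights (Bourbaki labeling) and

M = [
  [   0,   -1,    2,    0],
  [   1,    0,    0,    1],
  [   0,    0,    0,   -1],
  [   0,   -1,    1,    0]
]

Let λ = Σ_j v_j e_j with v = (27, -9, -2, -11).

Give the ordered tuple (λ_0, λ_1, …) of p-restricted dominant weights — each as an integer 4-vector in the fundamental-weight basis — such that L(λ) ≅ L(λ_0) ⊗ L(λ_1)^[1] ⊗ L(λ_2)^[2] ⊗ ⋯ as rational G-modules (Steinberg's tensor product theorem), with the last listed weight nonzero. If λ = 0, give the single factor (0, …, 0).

Change of basis e → ω: c = M·v where v = (27, -9, -2, -11):
  c_1 = 0*27 + -1*-9 + 2*-2 + 0*-11 = 5
  c_2 = 1*27 + 0*-9 + 0*-2 + 1*-11 = 16
  c_3 = 0*27 + 0*-9 + 0*-2 + -1*-11 = 11
  c_4 = 0*27 + -1*-9 + 1*-2 + 0*-11 = 7
Expand coordinatewise in base 17:
  c_1 = 5 = 5·17^0
  c_2 = 16 = 16·17^0
  c_3 = 11 = 11·17^0
  c_4 = 7 = 7·17^0
λ_0 = (5, 16, 11, 7)

((5, 16, 11, 7),)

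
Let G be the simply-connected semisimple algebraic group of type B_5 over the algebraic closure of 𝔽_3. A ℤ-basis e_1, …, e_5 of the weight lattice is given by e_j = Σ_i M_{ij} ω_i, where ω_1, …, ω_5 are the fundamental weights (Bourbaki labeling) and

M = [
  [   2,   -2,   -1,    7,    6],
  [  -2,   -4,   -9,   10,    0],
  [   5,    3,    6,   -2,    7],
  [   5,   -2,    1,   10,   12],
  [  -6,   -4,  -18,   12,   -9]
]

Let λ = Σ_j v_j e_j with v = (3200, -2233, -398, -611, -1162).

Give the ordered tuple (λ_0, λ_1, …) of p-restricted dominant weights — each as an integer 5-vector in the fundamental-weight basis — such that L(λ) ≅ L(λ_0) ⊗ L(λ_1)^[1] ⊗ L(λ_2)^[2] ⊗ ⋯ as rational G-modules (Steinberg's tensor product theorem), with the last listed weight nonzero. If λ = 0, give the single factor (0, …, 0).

((0, 1, 1, 2, 1), (2, 1, 0, 1, 1), (1, 0, 0, 1, 2))

Converting to the ω-basis (c_i = row i of M dotted with v = (3200, -2233, -398, -611, -1162)):
  c_1 = (2)·(3200) + (-2)·(-2233) + (-1)·(-398) + (7)·(-611) + (6)·(-1162) = 15
  c_2 = (-2)·(3200) + (-4)·(-2233) + (-9)·(-398) + (10)·(-611) + (0)·(-1162) = 4
  c_3 = (5)·(3200) + (3)·(-2233) + (6)·(-398) + (-2)·(-611) + (7)·(-1162) = 1
  c_4 = (5)·(3200) + (-2)·(-2233) + (1)·(-398) + (10)·(-611) + (12)·(-1162) = 14
  c_5 = (-6)·(3200) + (-4)·(-2233) + (-18)·(-398) + (12)·(-611) + (-9)·(-1162) = 22
Expand coordinatewise in base 3:
  c_1 = 15 = 0·3^0 + 2·3^1 + 1·3^2
  c_2 = 4 = 1·3^0 + 1·3^1
  c_3 = 1 = 1·3^0
  c_4 = 14 = 2·3^0 + 1·3^1 + 1·3^2
  c_5 = 22 = 1·3^0 + 1·3^1 + 2·3^2
p-restricted factor λ_0 = (0, 1, 1, 2, 1)
p-restricted factor λ_1 = (2, 1, 0, 1, 1)
p-restricted factor λ_2 = (1, 0, 0, 1, 2)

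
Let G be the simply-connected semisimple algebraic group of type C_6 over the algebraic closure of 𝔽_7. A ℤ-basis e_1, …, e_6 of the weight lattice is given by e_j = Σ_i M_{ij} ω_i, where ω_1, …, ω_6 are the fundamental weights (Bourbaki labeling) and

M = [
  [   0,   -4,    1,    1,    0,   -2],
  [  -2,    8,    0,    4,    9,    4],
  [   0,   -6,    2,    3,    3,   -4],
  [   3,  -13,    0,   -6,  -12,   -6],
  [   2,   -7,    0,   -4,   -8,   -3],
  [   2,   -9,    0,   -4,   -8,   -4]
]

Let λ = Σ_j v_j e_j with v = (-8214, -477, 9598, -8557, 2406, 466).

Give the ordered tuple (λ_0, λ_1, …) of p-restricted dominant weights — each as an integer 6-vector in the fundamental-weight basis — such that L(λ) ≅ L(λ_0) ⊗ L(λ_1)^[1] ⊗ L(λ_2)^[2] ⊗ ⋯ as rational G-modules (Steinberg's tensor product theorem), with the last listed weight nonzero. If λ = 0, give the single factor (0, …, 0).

Compute c_i = Σ_j M_{ij} v_j with v = (-8214, -477, 9598, -8557, 2406, 466):
  c_1 = (0)·(-8214) + (-4)·(-477) + (1)·(9598) + (1)·(-8557) + (0)·(2406) + (-2)·(466) = 2017
  c_2 = (-2)·(-8214) + (8)·(-477) + (0)·(9598) + (4)·(-8557) + (9)·(2406) + (4)·(466) = 1902
  c_3 = (0)·(-8214) + (-6)·(-477) + (2)·(9598) + (3)·(-8557) + (3)·(2406) + (-4)·(466) = 1741
  c_4 = (3)·(-8214) + (-13)·(-477) + (0)·(9598) + (-6)·(-8557) + (-12)·(2406) + (-6)·(466) = 1233
  c_5 = (2)·(-8214) + (-7)·(-477) + (0)·(9598) + (-4)·(-8557) + (-8)·(2406) + (-3)·(466) = 493
  c_6 = (2)·(-8214) + (-9)·(-477) + (0)·(9598) + (-4)·(-8557) + (-8)·(2406) + (-4)·(466) = 981
Writing each c_i in base p = 7:
  c_1 = 2017 = 1·7^0 + 1·7^1 + 6·7^2 + 5·7^3
  c_2 = 1902 = 5·7^0 + 5·7^1 + 3·7^2 + 5·7^3
  c_3 = 1741 = 5·7^0 + 3·7^1 + 0·7^2 + 5·7^3
  c_4 = 1233 = 1·7^0 + 1·7^1 + 4·7^2 + 3·7^3
  c_5 = 493 = 3·7^0 + 0·7^1 + 3·7^2 + 1·7^3
  c_6 = 981 = 1·7^0 + 0·7^1 + 6·7^2 + 2·7^3
Factor λ_0 = (1, 5, 5, 1, 3, 1)
Factor λ_1 = (1, 5, 3, 1, 0, 0)
Factor λ_2 = (6, 3, 0, 4, 3, 6)
Factor λ_3 = (5, 5, 5, 3, 1, 2)

((1, 5, 5, 1, 3, 1), (1, 5, 3, 1, 0, 0), (6, 3, 0, 4, 3, 6), (5, 5, 5, 3, 1, 2))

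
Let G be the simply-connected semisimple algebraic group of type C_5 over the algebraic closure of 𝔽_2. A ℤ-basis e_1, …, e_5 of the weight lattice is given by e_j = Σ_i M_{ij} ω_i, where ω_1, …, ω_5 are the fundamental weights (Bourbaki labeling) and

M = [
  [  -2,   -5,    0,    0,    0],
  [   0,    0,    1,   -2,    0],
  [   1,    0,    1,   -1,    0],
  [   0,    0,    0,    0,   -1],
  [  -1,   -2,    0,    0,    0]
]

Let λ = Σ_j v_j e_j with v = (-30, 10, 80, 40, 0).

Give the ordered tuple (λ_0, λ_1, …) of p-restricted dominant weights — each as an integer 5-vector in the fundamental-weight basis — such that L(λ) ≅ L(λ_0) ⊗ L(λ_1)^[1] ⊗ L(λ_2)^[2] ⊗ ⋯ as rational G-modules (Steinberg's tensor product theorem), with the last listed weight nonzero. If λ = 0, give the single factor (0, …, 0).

((0, 0, 0, 0, 0), (1, 0, 1, 0, 1), (0, 0, 0, 0, 0), (1, 0, 1, 0, 1))

In the fundamental-weight basis, λ has coordinates c = M·v (v = (-30, 10, 80, 40, 0)):
  c_1 = -2*-30 + -5*10 + 0*80 + 0*40 + 0*0 = 10
  c_2 = 0*-30 + 0*10 + 1*80 + -2*40 + 0*0 = 0
  c_3 = 1*-30 + 0*10 + 1*80 + -1*40 + 0*0 = 10
  c_4 = 0*-30 + 0*10 + 0*80 + 0*40 + -1*0 = 0
  c_5 = -1*-30 + -2*10 + 0*80 + 0*40 + 0*0 = 10
Base-2 expansion of each c_i:
  c_1 = 10 = 0·2^0 + 1·2^1 + 0·2^2 + 1·2^3
  c_2 = 0
  c_3 = 10 = 0·2^0 + 1·2^1 + 0·2^2 + 1·2^3
  c_4 = 0
  c_5 = 10 = 0·2^0 + 1·2^1 + 0·2^2 + 1·2^3
λ_0 = (0, 0, 0, 0, 0)
λ_1 = (1, 0, 1, 0, 1)
λ_2 = (0, 0, 0, 0, 0)
λ_3 = (1, 0, 1, 0, 1)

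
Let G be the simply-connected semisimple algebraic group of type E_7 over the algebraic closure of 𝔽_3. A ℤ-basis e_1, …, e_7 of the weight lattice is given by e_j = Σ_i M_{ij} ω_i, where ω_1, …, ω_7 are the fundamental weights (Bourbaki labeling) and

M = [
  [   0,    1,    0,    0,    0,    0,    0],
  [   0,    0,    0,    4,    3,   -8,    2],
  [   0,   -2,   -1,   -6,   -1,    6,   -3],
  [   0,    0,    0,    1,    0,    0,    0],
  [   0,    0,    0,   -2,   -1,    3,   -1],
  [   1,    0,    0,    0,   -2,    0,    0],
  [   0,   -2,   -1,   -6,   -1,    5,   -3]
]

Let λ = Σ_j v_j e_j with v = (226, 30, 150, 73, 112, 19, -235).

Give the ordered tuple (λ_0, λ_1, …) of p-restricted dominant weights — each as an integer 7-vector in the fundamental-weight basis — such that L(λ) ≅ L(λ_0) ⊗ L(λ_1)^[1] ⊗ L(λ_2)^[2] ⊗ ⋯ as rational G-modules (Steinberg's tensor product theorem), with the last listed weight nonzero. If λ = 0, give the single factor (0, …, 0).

Change of basis e → ω: c = M·v where v = (226, 30, 150, 73, 112, 19, -235):
  c_1 = 0*226 + 1*30 + 0*150 + 0*73 + 0*112 + 0*19 + 0*-235 = 30
  c_2 = 0*226 + 0*30 + 0*150 + 4*73 + 3*112 + -8*19 + 2*-235 = 6
  c_3 = 0*226 + -2*30 + -1*150 + -6*73 + -1*112 + 6*19 + -3*-235 = 59
  c_4 = 0*226 + 0*30 + 0*150 + 1*73 + 0*112 + 0*19 + 0*-235 = 73
  c_5 = 0*226 + 0*30 + 0*150 + -2*73 + -1*112 + 3*19 + -1*-235 = 34
  c_6 = 1*226 + 0*30 + 0*150 + 0*73 + -2*112 + 0*19 + 0*-235 = 2
  c_7 = 0*226 + -2*30 + -1*150 + -6*73 + -1*112 + 5*19 + -3*-235 = 40
Expand coordinatewise in base 3:
  c_1 = 30 = 0·3^0 + 1·3^1 + 0·3^2 + 1·3^3
  c_2 = 6 = 0·3^0 + 2·3^1
  c_3 = 59 = 2·3^0 + 1·3^1 + 0·3^2 + 2·3^3
  c_4 = 73 = 1·3^0 + 0·3^1 + 2·3^2 + 2·3^3
  c_5 = 34 = 1·3^0 + 2·3^1 + 0·3^2 + 1·3^3
  c_6 = 2 = 2·3^0
  c_7 = 40 = 1·3^0 + 1·3^1 + 1·3^2 + 1·3^3
λ_0 = (0, 0, 2, 1, 1, 2, 1)
λ_1 = (1, 2, 1, 0, 2, 0, 1)
λ_2 = (0, 0, 0, 2, 0, 0, 1)
λ_3 = (1, 0, 2, 2, 1, 0, 1)

((0, 0, 2, 1, 1, 2, 1), (1, 2, 1, 0, 2, 0, 1), (0, 0, 0, 2, 0, 0, 1), (1, 0, 2, 2, 1, 0, 1))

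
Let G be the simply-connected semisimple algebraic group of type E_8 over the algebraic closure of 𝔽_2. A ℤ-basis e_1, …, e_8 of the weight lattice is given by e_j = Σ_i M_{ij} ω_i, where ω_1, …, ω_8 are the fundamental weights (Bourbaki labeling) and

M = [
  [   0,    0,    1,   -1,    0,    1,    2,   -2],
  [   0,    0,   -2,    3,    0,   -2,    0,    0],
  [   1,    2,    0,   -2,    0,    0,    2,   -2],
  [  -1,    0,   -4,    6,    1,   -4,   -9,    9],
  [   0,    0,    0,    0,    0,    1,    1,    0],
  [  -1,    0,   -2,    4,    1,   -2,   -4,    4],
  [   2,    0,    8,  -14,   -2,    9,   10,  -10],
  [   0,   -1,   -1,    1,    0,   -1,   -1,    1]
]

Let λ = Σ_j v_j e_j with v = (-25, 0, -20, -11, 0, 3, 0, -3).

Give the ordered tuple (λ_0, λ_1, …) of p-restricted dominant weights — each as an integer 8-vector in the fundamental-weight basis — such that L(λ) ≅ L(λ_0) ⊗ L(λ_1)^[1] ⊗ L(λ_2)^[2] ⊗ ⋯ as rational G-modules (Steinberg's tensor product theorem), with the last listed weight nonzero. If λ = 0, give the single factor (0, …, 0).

((0, 1, 1, 0, 1, 1, 1, 1), (0, 0, 1, 0, 1, 1, 0, 1))

Change of basis e → ω: c = M·v where v = (-25, 0, -20, -11, 0, 3, 0, -3):
  c_1 = (0)·(-25) + 0·0 + (1)·(-20) + (-1)·(-11) + 0·0 + 1·3 + 2·0 + (-2)·(-3) = 0
  c_2 = (0)·(-25) + 0·0 + (-2)·(-20) + (3)·(-11) + 0·0 + (-2)·(3) + 0·0 + (0)·(-3) = 1
  c_3 = (1)·(-25) + 2·0 + (0)·(-20) + (-2)·(-11) + 0·0 + 0·3 + 2·0 + (-2)·(-3) = 3
  c_4 = (-1)·(-25) + 0·0 + (-4)·(-20) + (6)·(-11) + 1·0 + (-4)·(3) + (-9)·(0) + (9)·(-3) = 0
  c_5 = (0)·(-25) + 0·0 + (0)·(-20) + (0)·(-11) + 0·0 + 1·3 + 1·0 + (0)·(-3) = 3
  c_6 = (-1)·(-25) + 0·0 + (-2)·(-20) + (4)·(-11) + 1·0 + (-2)·(3) + (-4)·(0) + (4)·(-3) = 3
  c_7 = (2)·(-25) + 0·0 + (8)·(-20) + (-14)·(-11) + (-2)·(0) + 9·3 + 10·0 + (-10)·(-3) = 1
  c_8 = (0)·(-25) + (-1)·(0) + (-1)·(-20) + (1)·(-11) + 0·0 + (-1)·(3) + (-1)·(0) + (1)·(-3) = 3
Writing each c_i in base p = 2:
  c_1 = 0
  c_2 = 1 = 1·2^0
  c_3 = 3 = 1·2^0 + 1·2^1
  c_4 = 0
  c_5 = 3 = 1·2^0 + 1·2^1
  c_6 = 3 = 1·2^0 + 1·2^1
  c_7 = 1 = 1·2^0
  c_8 = 3 = 1·2^0 + 1·2^1
λ_0 = (0, 1, 1, 0, 1, 1, 1, 1)
λ_1 = (0, 0, 1, 0, 1, 1, 0, 1)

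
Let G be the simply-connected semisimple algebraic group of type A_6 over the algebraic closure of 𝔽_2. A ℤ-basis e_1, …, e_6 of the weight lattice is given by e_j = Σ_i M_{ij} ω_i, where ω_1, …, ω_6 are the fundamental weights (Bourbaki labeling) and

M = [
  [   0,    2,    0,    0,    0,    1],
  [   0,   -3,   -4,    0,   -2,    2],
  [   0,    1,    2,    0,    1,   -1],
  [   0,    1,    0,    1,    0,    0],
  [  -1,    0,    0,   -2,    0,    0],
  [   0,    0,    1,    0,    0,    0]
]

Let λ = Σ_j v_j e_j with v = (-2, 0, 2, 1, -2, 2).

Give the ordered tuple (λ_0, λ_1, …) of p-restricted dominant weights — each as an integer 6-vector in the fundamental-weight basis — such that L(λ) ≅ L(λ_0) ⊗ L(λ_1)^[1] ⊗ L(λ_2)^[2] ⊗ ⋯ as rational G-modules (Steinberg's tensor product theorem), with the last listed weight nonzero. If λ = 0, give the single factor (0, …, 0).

((0, 0, 0, 1, 0, 0), (1, 0, 0, 0, 0, 1))

Converting to the ω-basis (c_i = row i of M dotted with v = (-2, 0, 2, 1, -2, 2)):
  c_1 = (0)·(-2) + 2·0 + 0·2 + 0·1 + (0)·(-2) + 1·2 = 2
  c_2 = (0)·(-2) + (-3)·(0) + (-4)·(2) + 0·1 + (-2)·(-2) + 2·2 = 0
  c_3 = (0)·(-2) + 1·0 + 2·2 + 0·1 + (1)·(-2) + (-1)·(2) = 0
  c_4 = (0)·(-2) + 1·0 + 0·2 + 1·1 + (0)·(-2) + 0·2 = 1
  c_5 = (-1)·(-2) + 0·0 + 0·2 + (-2)·(1) + (0)·(-2) + 0·2 = 0
  c_6 = (0)·(-2) + 0·0 + 1·2 + 0·1 + (0)·(-2) + 0·2 = 2
Writing each c_i in base p = 2:
  c_1 = 2 = 0·2^0 + 1·2^1
  c_2 = 0
  c_3 = 0
  c_4 = 1 = 1·2^0
  c_5 = 0
  c_6 = 2 = 0·2^0 + 1·2^1
λ_0 = (0, 0, 0, 1, 0, 0)
λ_1 = (1, 0, 0, 0, 0, 1)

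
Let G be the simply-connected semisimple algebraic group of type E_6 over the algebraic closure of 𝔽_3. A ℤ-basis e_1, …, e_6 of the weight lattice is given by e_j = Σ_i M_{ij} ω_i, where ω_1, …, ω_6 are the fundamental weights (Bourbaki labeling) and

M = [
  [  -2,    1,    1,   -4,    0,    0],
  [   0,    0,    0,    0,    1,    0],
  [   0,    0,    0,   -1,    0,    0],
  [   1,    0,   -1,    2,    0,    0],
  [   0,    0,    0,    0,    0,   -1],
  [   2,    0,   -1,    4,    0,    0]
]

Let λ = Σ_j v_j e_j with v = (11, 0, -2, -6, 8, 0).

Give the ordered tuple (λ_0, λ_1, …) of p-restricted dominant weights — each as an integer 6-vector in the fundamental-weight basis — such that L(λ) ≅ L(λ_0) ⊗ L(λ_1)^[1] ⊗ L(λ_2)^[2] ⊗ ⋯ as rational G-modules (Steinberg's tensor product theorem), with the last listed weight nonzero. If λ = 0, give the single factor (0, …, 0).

((0, 2, 0, 1, 0, 0), (0, 2, 2, 0, 0, 0))

Compute c_i = Σ_j M_{ij} v_j with v = (11, 0, -2, -6, 8, 0):
  c_1 = (-2)·(11) + (1)·(0) + (1)·(-2) + (-4)·(-6) + (0)·(8) + (0)·(0) = 0
  c_2 = (0)·(11) + (0)·(0) + (0)·(-2) + (0)·(-6) + (1)·(8) + (0)·(0) = 8
  c_3 = (0)·(11) + (0)·(0) + (0)·(-2) + (-1)·(-6) + (0)·(8) + (0)·(0) = 6
  c_4 = (1)·(11) + (0)·(0) + (-1)·(-2) + (2)·(-6) + (0)·(8) + (0)·(0) = 1
  c_5 = (0)·(11) + (0)·(0) + (0)·(-2) + (0)·(-6) + (0)·(8) + (-1)·(0) = 0
  c_6 = (2)·(11) + (0)·(0) + (-1)·(-2) + (4)·(-6) + (0)·(8) + (0)·(0) = 0
Expand coordinatewise in base 3:
  c_1 = 0
  c_2 = 8 = 2·3^0 + 2·3^1
  c_3 = 6 = 0·3^0 + 2·3^1
  c_4 = 1 = 1·3^0
  c_5 = 0
  c_6 = 0
Factor λ_0 = (0, 2, 0, 1, 0, 0)
Factor λ_1 = (0, 2, 2, 0, 0, 0)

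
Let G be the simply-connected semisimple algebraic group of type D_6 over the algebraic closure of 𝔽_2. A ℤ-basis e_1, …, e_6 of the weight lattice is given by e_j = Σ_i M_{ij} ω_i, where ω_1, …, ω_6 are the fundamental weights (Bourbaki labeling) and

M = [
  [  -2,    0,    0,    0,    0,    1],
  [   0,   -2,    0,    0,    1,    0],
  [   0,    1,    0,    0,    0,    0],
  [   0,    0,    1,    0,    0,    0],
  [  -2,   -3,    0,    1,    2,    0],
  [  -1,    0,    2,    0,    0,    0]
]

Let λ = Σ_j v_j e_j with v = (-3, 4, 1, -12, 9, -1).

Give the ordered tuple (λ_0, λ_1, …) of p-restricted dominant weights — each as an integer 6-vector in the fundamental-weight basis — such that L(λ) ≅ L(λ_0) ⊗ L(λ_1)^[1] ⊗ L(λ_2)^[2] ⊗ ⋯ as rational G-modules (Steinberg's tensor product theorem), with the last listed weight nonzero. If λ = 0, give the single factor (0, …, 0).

Converting to the ω-basis (c_i = row i of M dotted with v = (-3, 4, 1, -12, 9, -1)):
  c_1 = (-2)·(-3) + (0)·(4) + (0)·(1) + (0)·(-12) + (0)·(9) + (1)·(-1) = 5
  c_2 = (0)·(-3) + (-2)·(4) + (0)·(1) + (0)·(-12) + (1)·(9) + (0)·(-1) = 1
  c_3 = (0)·(-3) + (1)·(4) + (0)·(1) + (0)·(-12) + (0)·(9) + (0)·(-1) = 4
  c_4 = (0)·(-3) + (0)·(4) + (1)·(1) + (0)·(-12) + (0)·(9) + (0)·(-1) = 1
  c_5 = (-2)·(-3) + (-3)·(4) + (0)·(1) + (1)·(-12) + (2)·(9) + (0)·(-1) = 0
  c_6 = (-1)·(-3) + (0)·(4) + (2)·(1) + (0)·(-12) + (0)·(9) + (0)·(-1) = 5
Expand coordinatewise in base 2:
  c_1 = 5 = 1·2^0 + 0·2^1 + 1·2^2
  c_2 = 1 = 1·2^0
  c_3 = 4 = 0·2^0 + 0·2^1 + 1·2^2
  c_4 = 1 = 1·2^0
  c_5 = 0
  c_6 = 5 = 1·2^0 + 0·2^1 + 1·2^2
Factor λ_0 = (1, 1, 0, 1, 0, 1)
Factor λ_1 = (0, 0, 0, 0, 0, 0)
Factor λ_2 = (1, 0, 1, 0, 0, 1)

((1, 1, 0, 1, 0, 1), (0, 0, 0, 0, 0, 0), (1, 0, 1, 0, 0, 1))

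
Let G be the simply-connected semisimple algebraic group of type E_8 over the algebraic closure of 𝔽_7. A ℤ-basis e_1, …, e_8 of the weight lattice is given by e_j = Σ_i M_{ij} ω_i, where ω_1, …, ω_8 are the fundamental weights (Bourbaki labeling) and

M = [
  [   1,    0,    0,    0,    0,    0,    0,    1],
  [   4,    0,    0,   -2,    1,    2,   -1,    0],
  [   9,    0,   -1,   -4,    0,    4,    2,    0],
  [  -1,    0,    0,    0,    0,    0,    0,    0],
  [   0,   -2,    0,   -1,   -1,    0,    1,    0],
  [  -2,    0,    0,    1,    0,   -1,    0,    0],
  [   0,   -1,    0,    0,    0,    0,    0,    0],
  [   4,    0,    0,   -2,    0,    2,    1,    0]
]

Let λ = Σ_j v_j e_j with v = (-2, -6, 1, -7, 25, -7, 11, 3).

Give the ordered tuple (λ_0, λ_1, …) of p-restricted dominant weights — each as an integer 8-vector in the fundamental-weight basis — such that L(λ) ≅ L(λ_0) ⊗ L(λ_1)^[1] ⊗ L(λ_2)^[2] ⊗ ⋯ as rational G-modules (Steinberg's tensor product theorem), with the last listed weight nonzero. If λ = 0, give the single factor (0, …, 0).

((1, 6, 3, 2, 5, 4, 6, 3),)

In the fundamental-weight basis, λ has coordinates c = M·v (v = (-2, -6, 1, -7, 25, -7, 11, 3)):
  c_1 = (1)·(-2) + (0)·(-6) + (0)·(1) + (0)·(-7) + (0)·(25) + (0)·(-7) + (0)·(11) + (1)·(3) = 1
  c_2 = (4)·(-2) + (0)·(-6) + (0)·(1) + (-2)·(-7) + (1)·(25) + (2)·(-7) + (-1)·(11) + (0)·(3) = 6
  c_3 = (9)·(-2) + (0)·(-6) + (-1)·(1) + (-4)·(-7) + (0)·(25) + (4)·(-7) + (2)·(11) + (0)·(3) = 3
  c_4 = (-1)·(-2) + (0)·(-6) + (0)·(1) + (0)·(-7) + (0)·(25) + (0)·(-7) + (0)·(11) + (0)·(3) = 2
  c_5 = (0)·(-2) + (-2)·(-6) + (0)·(1) + (-1)·(-7) + (-1)·(25) + (0)·(-7) + (1)·(11) + (0)·(3) = 5
  c_6 = (-2)·(-2) + (0)·(-6) + (0)·(1) + (1)·(-7) + (0)·(25) + (-1)·(-7) + (0)·(11) + (0)·(3) = 4
  c_7 = (0)·(-2) + (-1)·(-6) + (0)·(1) + (0)·(-7) + (0)·(25) + (0)·(-7) + (0)·(11) + (0)·(3) = 6
  c_8 = (4)·(-2) + (0)·(-6) + (0)·(1) + (-2)·(-7) + (0)·(25) + (2)·(-7) + (1)·(11) + (0)·(3) = 3
Base-7 expansion of each c_i:
  c_1 = 1 = 1·7^0
  c_2 = 6 = 6·7^0
  c_3 = 3 = 3·7^0
  c_4 = 2 = 2·7^0
  c_5 = 5 = 5·7^0
  c_6 = 4 = 4·7^0
  c_7 = 6 = 6·7^0
  c_8 = 3 = 3·7^0
Factor λ_0 = (1, 6, 3, 2, 5, 4, 6, 3)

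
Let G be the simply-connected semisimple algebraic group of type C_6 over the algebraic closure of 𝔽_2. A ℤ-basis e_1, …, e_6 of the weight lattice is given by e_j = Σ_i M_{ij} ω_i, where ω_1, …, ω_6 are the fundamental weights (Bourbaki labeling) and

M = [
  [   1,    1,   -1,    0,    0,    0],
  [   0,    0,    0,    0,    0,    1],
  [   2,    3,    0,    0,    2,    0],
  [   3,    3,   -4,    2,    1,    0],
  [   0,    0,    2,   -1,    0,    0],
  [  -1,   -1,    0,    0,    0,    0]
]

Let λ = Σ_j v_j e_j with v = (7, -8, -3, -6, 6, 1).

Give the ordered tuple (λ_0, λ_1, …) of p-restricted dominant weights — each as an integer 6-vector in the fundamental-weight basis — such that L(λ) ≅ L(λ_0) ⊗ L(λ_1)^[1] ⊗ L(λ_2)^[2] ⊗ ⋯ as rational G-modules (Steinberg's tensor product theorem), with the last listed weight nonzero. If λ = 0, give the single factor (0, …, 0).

Converting to the ω-basis (c_i = row i of M dotted with v = (7, -8, -3, -6, 6, 1)):
  c_1 = (1)·(7) + (1)·(-8) + (-1)·(-3) + (0)·(-6) + (0)·(6) + (0)·(1) = 2
  c_2 = (0)·(7) + (0)·(-8) + (0)·(-3) + (0)·(-6) + (0)·(6) + (1)·(1) = 1
  c_3 = (2)·(7) + (3)·(-8) + (0)·(-3) + (0)·(-6) + (2)·(6) + (0)·(1) = 2
  c_4 = (3)·(7) + (3)·(-8) + (-4)·(-3) + (2)·(-6) + (1)·(6) + (0)·(1) = 3
  c_5 = (0)·(7) + (0)·(-8) + (2)·(-3) + (-1)·(-6) + (0)·(6) + (0)·(1) = 0
  c_6 = (-1)·(7) + (-1)·(-8) + (0)·(-3) + (0)·(-6) + (0)·(6) + (0)·(1) = 1
p = 2; digits c_i = Σ_j d_{ij}·2^j, 0 ≤ d_{ij} < 2:
  c_1 = 2 = 0·2^0 + 1·2^1
  c_2 = 1 = 1·2^0
  c_3 = 2 = 0·2^0 + 1·2^1
  c_4 = 3 = 1·2^0 + 1·2^1
  c_5 = 0
  c_6 = 1 = 1·2^0
p-restricted factor λ_0 = (0, 1, 0, 1, 0, 1)
p-restricted factor λ_1 = (1, 0, 1, 1, 0, 0)

((0, 1, 0, 1, 0, 1), (1, 0, 1, 1, 0, 0))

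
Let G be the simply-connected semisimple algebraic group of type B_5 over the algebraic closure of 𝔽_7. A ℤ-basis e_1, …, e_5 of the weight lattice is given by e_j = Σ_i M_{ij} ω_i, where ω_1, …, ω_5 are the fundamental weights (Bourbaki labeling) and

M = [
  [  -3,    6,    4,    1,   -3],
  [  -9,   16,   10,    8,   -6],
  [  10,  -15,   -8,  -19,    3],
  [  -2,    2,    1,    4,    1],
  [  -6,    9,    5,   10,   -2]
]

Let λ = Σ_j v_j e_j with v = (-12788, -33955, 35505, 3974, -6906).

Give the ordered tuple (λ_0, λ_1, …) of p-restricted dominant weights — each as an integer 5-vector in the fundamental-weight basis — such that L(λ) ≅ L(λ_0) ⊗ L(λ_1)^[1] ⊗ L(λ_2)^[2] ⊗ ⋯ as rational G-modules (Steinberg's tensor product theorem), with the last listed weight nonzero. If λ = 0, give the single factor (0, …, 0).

((2, 6, 5, 5, 5), (3, 5, 0, 0, 0), (6, 1, 3, 2, 3), (3, 0, 3, 6, 6))

Converting to the ω-basis (c_i = row i of M dotted with v = (-12788, -33955, 35505, 3974, -6906)):
  c_1 = -3*-12788 + 6*-33955 + 4*35505 + 1*3974 + -3*-6906 = 1346
  c_2 = -9*-12788 + 16*-33955 + 10*35505 + 8*3974 + -6*-6906 = 90
  c_3 = 10*-12788 + -15*-33955 + -8*35505 + -19*3974 + 3*-6906 = 1181
  c_4 = -2*-12788 + 2*-33955 + 1*35505 + 4*3974 + 1*-6906 = 2161
  c_5 = -6*-12788 + 9*-33955 + 5*35505 + 10*3974 + -2*-6906 = 2210
Base-7 expansion of each c_i:
  c_1 = 1346 = 2·7^0 + 3·7^1 + 6·7^2 + 3·7^3
  c_2 = 90 = 6·7^0 + 5·7^1 + 1·7^2
  c_3 = 1181 = 5·7^0 + 0·7^1 + 3·7^2 + 3·7^3
  c_4 = 2161 = 5·7^0 + 0·7^1 + 2·7^2 + 6·7^3
  c_5 = 2210 = 5·7^0 + 0·7^1 + 3·7^2 + 6·7^3
Factor λ_0 = (2, 6, 5, 5, 5)
Factor λ_1 = (3, 5, 0, 0, 0)
Factor λ_2 = (6, 1, 3, 2, 3)
Factor λ_3 = (3, 0, 3, 6, 6)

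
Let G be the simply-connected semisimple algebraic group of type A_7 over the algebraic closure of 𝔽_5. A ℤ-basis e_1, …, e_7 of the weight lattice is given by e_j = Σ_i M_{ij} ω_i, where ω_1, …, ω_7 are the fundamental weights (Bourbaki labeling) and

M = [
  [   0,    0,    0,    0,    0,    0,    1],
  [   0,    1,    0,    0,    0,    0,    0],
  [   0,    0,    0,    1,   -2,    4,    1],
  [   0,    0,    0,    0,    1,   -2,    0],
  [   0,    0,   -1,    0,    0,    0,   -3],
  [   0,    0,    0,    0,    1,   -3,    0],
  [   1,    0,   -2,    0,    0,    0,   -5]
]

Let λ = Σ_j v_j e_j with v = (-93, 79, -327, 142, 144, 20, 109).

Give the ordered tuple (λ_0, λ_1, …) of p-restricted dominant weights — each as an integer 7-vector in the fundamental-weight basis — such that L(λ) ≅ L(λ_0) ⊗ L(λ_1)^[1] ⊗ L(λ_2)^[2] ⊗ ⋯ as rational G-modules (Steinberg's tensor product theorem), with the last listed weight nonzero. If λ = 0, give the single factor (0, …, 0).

((4, 4, 3, 4, 0, 4, 1), (1, 0, 3, 0, 0, 1, 3), (4, 3, 1, 4, 0, 3, 0))

ω-coordinates c = M·v, v = (-93, 79, -327, 142, 144, 20, 109):
  c_1 = 0*-93 + 0*79 + 0*-327 + 0*142 + 0*144 + 0*20 + 1*109 = 109
  c_2 = 0*-93 + 1*79 + 0*-327 + 0*142 + 0*144 + 0*20 + 0*109 = 79
  c_3 = 0*-93 + 0*79 + 0*-327 + 1*142 + -2*144 + 4*20 + 1*109 = 43
  c_4 = 0*-93 + 0*79 + 0*-327 + 0*142 + 1*144 + -2*20 + 0*109 = 104
  c_5 = 0*-93 + 0*79 + -1*-327 + 0*142 + 0*144 + 0*20 + -3*109 = 0
  c_6 = 0*-93 + 0*79 + 0*-327 + 0*142 + 1*144 + -3*20 + 0*109 = 84
  c_7 = 1*-93 + 0*79 + -2*-327 + 0*142 + 0*144 + 0*20 + -5*109 = 16
p = 5; digits c_i = Σ_j d_{ij}·5^j, 0 ≤ d_{ij} < 5:
  c_1 = 109 = 4·5^0 + 1·5^1 + 4·5^2
  c_2 = 79 = 4·5^0 + 0·5^1 + 3·5^2
  c_3 = 43 = 3·5^0 + 3·5^1 + 1·5^2
  c_4 = 104 = 4·5^0 + 0·5^1 + 4·5^2
  c_5 = 0
  c_6 = 84 = 4·5^0 + 1·5^1 + 3·5^2
  c_7 = 16 = 1·5^0 + 3·5^1
p-restricted factor λ_0 = (4, 4, 3, 4, 0, 4, 1)
p-restricted factor λ_1 = (1, 0, 3, 0, 0, 1, 3)
p-restricted factor λ_2 = (4, 3, 1, 4, 0, 3, 0)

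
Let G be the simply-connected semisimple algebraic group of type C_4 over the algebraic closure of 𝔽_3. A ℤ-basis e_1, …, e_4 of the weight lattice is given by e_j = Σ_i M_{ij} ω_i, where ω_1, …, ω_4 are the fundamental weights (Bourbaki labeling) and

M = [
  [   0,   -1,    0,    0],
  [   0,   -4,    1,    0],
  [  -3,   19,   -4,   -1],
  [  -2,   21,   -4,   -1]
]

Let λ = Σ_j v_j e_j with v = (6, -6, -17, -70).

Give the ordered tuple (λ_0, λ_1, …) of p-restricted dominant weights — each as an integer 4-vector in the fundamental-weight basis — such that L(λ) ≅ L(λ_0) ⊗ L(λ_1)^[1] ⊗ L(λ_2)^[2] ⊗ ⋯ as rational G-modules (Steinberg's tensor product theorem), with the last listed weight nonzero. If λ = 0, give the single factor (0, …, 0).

((0, 1, 0, 0), (2, 2, 2, 0))

In the fundamental-weight basis, λ has coordinates c = M·v (v = (6, -6, -17, -70)):
  c_1 = 0·6 + (-1)·(-6) + (0)·(-17) + (0)·(-70) = 6
  c_2 = 0·6 + (-4)·(-6) + (1)·(-17) + (0)·(-70) = 7
  c_3 = (-3)·(6) + (19)·(-6) + (-4)·(-17) + (-1)·(-70) = 6
  c_4 = (-2)·(6) + (21)·(-6) + (-4)·(-17) + (-1)·(-70) = 0
p = 3; digits c_i = Σ_j d_{ij}·3^j, 0 ≤ d_{ij} < 3:
  c_1 = 6 = 0·3^0 + 2·3^1
  c_2 = 7 = 1·3^0 + 2·3^1
  c_3 = 6 = 0·3^0 + 2·3^1
  c_4 = 0
Factor λ_0 = (0, 1, 0, 0)
Factor λ_1 = (2, 2, 2, 0)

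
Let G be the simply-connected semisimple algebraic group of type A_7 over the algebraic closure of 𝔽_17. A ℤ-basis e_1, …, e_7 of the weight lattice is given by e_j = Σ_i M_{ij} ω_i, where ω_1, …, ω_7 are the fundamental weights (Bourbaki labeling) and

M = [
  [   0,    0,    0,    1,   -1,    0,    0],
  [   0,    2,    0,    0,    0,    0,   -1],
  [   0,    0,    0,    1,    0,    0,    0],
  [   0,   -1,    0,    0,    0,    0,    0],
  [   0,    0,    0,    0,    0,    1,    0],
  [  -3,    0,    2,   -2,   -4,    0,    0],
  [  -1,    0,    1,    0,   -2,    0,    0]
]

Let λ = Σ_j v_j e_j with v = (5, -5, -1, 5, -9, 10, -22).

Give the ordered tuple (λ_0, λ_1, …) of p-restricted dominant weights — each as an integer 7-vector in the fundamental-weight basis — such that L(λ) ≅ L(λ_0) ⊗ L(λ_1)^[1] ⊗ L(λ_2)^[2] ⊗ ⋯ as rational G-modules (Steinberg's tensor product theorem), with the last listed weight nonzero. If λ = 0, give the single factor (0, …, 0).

In the fundamental-weight basis, λ has coordinates c = M·v (v = (5, -5, -1, 5, -9, 10, -22)):
  c_1 = (0)·(5) + (0)·(-5) + (0)·(-1) + (1)·(5) + (-1)·(-9) + (0)·(10) + (0)·(-22) = 14
  c_2 = (0)·(5) + (2)·(-5) + (0)·(-1) + (0)·(5) + (0)·(-9) + (0)·(10) + (-1)·(-22) = 12
  c_3 = (0)·(5) + (0)·(-5) + (0)·(-1) + (1)·(5) + (0)·(-9) + (0)·(10) + (0)·(-22) = 5
  c_4 = (0)·(5) + (-1)·(-5) + (0)·(-1) + (0)·(5) + (0)·(-9) + (0)·(10) + (0)·(-22) = 5
  c_5 = (0)·(5) + (0)·(-5) + (0)·(-1) + (0)·(5) + (0)·(-9) + (1)·(10) + (0)·(-22) = 10
  c_6 = (-3)·(5) + (0)·(-5) + (2)·(-1) + (-2)·(5) + (-4)·(-9) + (0)·(10) + (0)·(-22) = 9
  c_7 = (-1)·(5) + (0)·(-5) + (1)·(-1) + (0)·(5) + (-2)·(-9) + (0)·(10) + (0)·(-22) = 12
Expand coordinatewise in base 17:
  c_1 = 14 = 14·17^0
  c_2 = 12 = 12·17^0
  c_3 = 5 = 5·17^0
  c_4 = 5 = 5·17^0
  c_5 = 10 = 10·17^0
  c_6 = 9 = 9·17^0
  c_7 = 12 = 12·17^0
p-restricted factor λ_0 = (14, 12, 5, 5, 10, 9, 12)

((14, 12, 5, 5, 10, 9, 12),)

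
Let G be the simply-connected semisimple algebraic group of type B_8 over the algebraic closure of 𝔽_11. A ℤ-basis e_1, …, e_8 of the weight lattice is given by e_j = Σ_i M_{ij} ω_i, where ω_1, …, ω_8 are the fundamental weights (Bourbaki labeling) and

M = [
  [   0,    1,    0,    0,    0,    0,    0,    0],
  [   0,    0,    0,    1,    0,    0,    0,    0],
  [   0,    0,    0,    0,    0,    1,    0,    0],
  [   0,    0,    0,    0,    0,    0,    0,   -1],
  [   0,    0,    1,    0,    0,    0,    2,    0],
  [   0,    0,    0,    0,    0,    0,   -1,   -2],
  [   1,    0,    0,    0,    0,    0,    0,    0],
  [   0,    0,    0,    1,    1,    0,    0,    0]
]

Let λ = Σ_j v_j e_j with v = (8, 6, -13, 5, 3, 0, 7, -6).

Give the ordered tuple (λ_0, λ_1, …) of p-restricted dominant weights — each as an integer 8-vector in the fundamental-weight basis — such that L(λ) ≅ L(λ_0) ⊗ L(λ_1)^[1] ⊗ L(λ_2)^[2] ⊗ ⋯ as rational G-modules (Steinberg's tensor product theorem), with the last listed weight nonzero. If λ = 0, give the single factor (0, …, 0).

Change of basis e → ω: c = M·v where v = (8, 6, -13, 5, 3, 0, 7, -6):
  c_1 = 0*8 + 1*6 + 0*-13 + 0*5 + 0*3 + 0*0 + 0*7 + 0*-6 = 6
  c_2 = 0*8 + 0*6 + 0*-13 + 1*5 + 0*3 + 0*0 + 0*7 + 0*-6 = 5
  c_3 = 0*8 + 0*6 + 0*-13 + 0*5 + 0*3 + 1*0 + 0*7 + 0*-6 = 0
  c_4 = 0*8 + 0*6 + 0*-13 + 0*5 + 0*3 + 0*0 + 0*7 + -1*-6 = 6
  c_5 = 0*8 + 0*6 + 1*-13 + 0*5 + 0*3 + 0*0 + 2*7 + 0*-6 = 1
  c_6 = 0*8 + 0*6 + 0*-13 + 0*5 + 0*3 + 0*0 + -1*7 + -2*-6 = 5
  c_7 = 1*8 + 0*6 + 0*-13 + 0*5 + 0*3 + 0*0 + 0*7 + 0*-6 = 8
  c_8 = 0*8 + 0*6 + 0*-13 + 1*5 + 1*3 + 0*0 + 0*7 + 0*-6 = 8
p = 11; digits c_i = Σ_j d_{ij}·11^j, 0 ≤ d_{ij} < 11:
  c_1 = 6 = 6·11^0
  c_2 = 5 = 5·11^0
  c_3 = 0
  c_4 = 6 = 6·11^0
  c_5 = 1 = 1·11^0
  c_6 = 5 = 5·11^0
  c_7 = 8 = 8·11^0
  c_8 = 8 = 8·11^0
Factor λ_0 = (6, 5, 0, 6, 1, 5, 8, 8)

((6, 5, 0, 6, 1, 5, 8, 8),)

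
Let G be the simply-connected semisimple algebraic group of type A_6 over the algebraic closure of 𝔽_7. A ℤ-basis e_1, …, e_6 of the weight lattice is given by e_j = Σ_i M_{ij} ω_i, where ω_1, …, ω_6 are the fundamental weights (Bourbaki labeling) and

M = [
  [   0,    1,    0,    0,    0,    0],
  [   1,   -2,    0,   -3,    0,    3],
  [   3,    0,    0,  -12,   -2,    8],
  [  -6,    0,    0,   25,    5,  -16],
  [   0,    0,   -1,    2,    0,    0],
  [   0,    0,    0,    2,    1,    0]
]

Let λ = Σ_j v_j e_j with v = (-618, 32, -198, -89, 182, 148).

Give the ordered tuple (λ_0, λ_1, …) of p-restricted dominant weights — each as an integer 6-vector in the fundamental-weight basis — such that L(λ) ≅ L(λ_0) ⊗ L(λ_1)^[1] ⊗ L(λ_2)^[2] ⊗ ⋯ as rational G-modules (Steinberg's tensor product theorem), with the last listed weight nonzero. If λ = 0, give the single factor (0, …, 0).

ω-coordinates c = M·v, v = (-618, 32, -198, -89, 182, 148):
  c_1 = (0)·(-618) + 1·32 + (0)·(-198) + (0)·(-89) + 0·182 + 0·148 = 32
  c_2 = (1)·(-618) + (-2)·(32) + (0)·(-198) + (-3)·(-89) + 0·182 + 3·148 = 29
  c_3 = (3)·(-618) + 0·32 + (0)·(-198) + (-12)·(-89) + (-2)·(182) + 8·148 = 34
  c_4 = (-6)·(-618) + 0·32 + (0)·(-198) + (25)·(-89) + 5·182 + (-16)·(148) = 25
  c_5 = (0)·(-618) + 0·32 + (-1)·(-198) + (2)·(-89) + 0·182 + 0·148 = 20
  c_6 = (0)·(-618) + 0·32 + (0)·(-198) + (2)·(-89) + 1·182 + 0·148 = 4
p = 7; digits c_i = Σ_j d_{ij}·7^j, 0 ≤ d_{ij} < 7:
  c_1 = 32 = 4·7^0 + 4·7^1
  c_2 = 29 = 1·7^0 + 4·7^1
  c_3 = 34 = 6·7^0 + 4·7^1
  c_4 = 25 = 4·7^0 + 3·7^1
  c_5 = 20 = 6·7^0 + 2·7^1
  c_6 = 4 = 4·7^0
p-restricted factor λ_0 = (4, 1, 6, 4, 6, 4)
p-restricted factor λ_1 = (4, 4, 4, 3, 2, 0)

((4, 1, 6, 4, 6, 4), (4, 4, 4, 3, 2, 0))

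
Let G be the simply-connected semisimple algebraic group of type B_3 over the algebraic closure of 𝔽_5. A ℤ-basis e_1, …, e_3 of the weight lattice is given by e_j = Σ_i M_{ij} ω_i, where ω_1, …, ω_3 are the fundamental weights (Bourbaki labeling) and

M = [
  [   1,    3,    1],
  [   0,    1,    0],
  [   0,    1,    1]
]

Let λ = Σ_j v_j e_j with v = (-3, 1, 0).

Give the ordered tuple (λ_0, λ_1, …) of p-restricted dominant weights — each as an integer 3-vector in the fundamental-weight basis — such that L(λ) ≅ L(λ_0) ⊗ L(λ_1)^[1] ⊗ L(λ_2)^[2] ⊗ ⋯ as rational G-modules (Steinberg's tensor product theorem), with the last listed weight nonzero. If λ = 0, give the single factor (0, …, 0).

Compute c_i = Σ_j M_{ij} v_j with v = (-3, 1, 0):
  c_1 = (1)·(-3) + (3)·(1) + (1)·(0) = 0
  c_2 = (0)·(-3) + (1)·(1) + (0)·(0) = 1
  c_3 = (0)·(-3) + (1)·(1) + (1)·(0) = 1
Writing each c_i in base p = 5:
  c_1 = 0
  c_2 = 1 = 1·5^0
  c_3 = 1 = 1·5^0
Factor λ_0 = (0, 1, 1)

((0, 1, 1),)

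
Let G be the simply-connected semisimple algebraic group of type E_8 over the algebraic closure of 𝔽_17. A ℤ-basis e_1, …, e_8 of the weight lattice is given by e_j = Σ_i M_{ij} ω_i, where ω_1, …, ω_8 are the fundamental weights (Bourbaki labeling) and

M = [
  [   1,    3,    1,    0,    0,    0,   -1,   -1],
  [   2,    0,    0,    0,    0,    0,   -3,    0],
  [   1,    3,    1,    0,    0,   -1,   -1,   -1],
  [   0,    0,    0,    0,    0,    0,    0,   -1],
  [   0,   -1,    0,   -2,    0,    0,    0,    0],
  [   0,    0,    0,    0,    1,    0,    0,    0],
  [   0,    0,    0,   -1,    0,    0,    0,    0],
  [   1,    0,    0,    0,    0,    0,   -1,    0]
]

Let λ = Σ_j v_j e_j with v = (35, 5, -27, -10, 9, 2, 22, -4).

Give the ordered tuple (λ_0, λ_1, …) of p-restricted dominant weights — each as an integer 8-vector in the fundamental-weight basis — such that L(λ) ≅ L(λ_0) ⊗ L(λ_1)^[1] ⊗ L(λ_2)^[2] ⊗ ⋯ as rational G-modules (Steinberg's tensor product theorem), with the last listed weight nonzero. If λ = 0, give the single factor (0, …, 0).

In the fundamental-weight basis, λ has coordinates c = M·v (v = (35, 5, -27, -10, 9, 2, 22, -4)):
  c_1 = 1·35 + 3·5 + (1)·(-27) + (0)·(-10) + 0·9 + 0·2 + (-1)·(22) + (-1)·(-4) = 5
  c_2 = 2·35 + 0·5 + (0)·(-27) + (0)·(-10) + 0·9 + 0·2 + (-3)·(22) + (0)·(-4) = 4
  c_3 = 1·35 + 3·5 + (1)·(-27) + (0)·(-10) + 0·9 + (-1)·(2) + (-1)·(22) + (-1)·(-4) = 3
  c_4 = 0·35 + 0·5 + (0)·(-27) + (0)·(-10) + 0·9 + 0·2 + 0·22 + (-1)·(-4) = 4
  c_5 = 0·35 + (-1)·(5) + (0)·(-27) + (-2)·(-10) + 0·9 + 0·2 + 0·22 + (0)·(-4) = 15
  c_6 = 0·35 + 0·5 + (0)·(-27) + (0)·(-10) + 1·9 + 0·2 + 0·22 + (0)·(-4) = 9
  c_7 = 0·35 + 0·5 + (0)·(-27) + (-1)·(-10) + 0·9 + 0·2 + 0·22 + (0)·(-4) = 10
  c_8 = 1·35 + 0·5 + (0)·(-27) + (0)·(-10) + 0·9 + 0·2 + (-1)·(22) + (0)·(-4) = 13
Expand coordinatewise in base 17:
  c_1 = 5 = 5·17^0
  c_2 = 4 = 4·17^0
  c_3 = 3 = 3·17^0
  c_4 = 4 = 4·17^0
  c_5 = 15 = 15·17^0
  c_6 = 9 = 9·17^0
  c_7 = 10 = 10·17^0
  c_8 = 13 = 13·17^0
p-restricted factor λ_0 = (5, 4, 3, 4, 15, 9, 10, 13)

((5, 4, 3, 4, 15, 9, 10, 13),)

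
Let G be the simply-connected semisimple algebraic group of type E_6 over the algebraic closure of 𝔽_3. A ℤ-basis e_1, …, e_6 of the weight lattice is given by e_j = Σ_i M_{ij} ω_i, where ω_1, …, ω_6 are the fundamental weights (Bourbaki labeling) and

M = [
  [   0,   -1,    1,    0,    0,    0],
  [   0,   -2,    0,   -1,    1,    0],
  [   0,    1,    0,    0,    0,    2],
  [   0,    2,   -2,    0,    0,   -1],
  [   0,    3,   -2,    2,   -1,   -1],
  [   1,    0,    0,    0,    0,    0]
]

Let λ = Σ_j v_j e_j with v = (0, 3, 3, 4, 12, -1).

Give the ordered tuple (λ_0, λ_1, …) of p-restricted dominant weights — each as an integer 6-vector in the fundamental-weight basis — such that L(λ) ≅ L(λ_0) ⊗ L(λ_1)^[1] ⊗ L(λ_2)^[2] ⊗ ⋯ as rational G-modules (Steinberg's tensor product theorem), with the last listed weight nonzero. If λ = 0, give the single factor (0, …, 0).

In the fundamental-weight basis, λ has coordinates c = M·v (v = (0, 3, 3, 4, 12, -1)):
  c_1 = 0·0 + (-1)·(3) + 1·3 + 0·4 + 0·12 + (0)·(-1) = 0
  c_2 = 0·0 + (-2)·(3) + 0·3 + (-1)·(4) + 1·12 + (0)·(-1) = 2
  c_3 = 0·0 + 1·3 + 0·3 + 0·4 + 0·12 + (2)·(-1) = 1
  c_4 = 0·0 + 2·3 + (-2)·(3) + 0·4 + 0·12 + (-1)·(-1) = 1
  c_5 = 0·0 + 3·3 + (-2)·(3) + 2·4 + (-1)·(12) + (-1)·(-1) = 0
  c_6 = 1·0 + 0·3 + 0·3 + 0·4 + 0·12 + (0)·(-1) = 0
Base-3 expansion of each c_i:
  c_1 = 0
  c_2 = 2 = 2·3^0
  c_3 = 1 = 1·3^0
  c_4 = 1 = 1·3^0
  c_5 = 0
  c_6 = 0
λ_0 = (0, 2, 1, 1, 0, 0)

((0, 2, 1, 1, 0, 0),)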